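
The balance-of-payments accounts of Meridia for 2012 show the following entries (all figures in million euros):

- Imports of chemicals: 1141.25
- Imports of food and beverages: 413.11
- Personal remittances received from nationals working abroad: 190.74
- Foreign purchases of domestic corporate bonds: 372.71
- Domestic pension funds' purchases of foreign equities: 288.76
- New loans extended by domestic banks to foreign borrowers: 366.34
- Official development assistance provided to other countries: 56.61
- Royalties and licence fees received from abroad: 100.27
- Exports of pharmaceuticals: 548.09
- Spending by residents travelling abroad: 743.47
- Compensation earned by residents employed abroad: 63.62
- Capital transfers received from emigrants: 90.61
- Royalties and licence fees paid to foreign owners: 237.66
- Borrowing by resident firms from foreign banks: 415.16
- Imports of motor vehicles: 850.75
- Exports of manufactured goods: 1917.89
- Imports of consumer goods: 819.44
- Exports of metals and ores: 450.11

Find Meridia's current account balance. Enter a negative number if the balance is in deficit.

Goods: -850.75 + 548.09 + 1917.89 - 1141.25 - 819.44 + 450.11 - 413.11 = -308.46
Services: 100.27 - 743.47 - 237.66 = -880.86
Primary income: 63.62
Secondary income: 190.74 - 56.61 = 134.13
Current account = (-308.46) + (-880.86) + 63.62 + 134.13 = -991.57
(Excluded from the current account — financial account: foreign purchases of domestic corporate bonds 372.71, domestic pension funds' purchases of foreign equities 288.76, new loans extended by domestic banks to foreign borrowers 366.34, borrowing by resident firms from foreign banks 415.16; capital account: capital transfers received from emigrants 90.61.)

-991.57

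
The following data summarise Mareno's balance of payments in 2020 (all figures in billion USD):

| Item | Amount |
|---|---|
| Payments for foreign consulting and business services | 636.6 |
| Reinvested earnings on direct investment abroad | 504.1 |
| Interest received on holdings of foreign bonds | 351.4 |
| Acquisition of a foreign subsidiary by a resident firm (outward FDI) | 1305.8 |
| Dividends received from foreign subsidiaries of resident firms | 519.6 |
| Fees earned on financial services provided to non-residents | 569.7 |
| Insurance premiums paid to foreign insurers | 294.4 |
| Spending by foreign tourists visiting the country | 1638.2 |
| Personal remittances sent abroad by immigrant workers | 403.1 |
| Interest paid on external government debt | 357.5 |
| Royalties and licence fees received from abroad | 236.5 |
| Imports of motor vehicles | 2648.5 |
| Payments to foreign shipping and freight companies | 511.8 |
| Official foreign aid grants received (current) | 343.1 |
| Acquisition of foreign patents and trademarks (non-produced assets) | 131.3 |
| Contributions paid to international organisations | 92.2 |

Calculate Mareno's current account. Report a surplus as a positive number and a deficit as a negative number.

Goods: -2648.5
Services: -294.4 + 1638.2 + 236.5 - 636.6 - 511.8 + 569.7 = 1001.6
Primary income: 351.4 + 519.6 + 504.1 - 357.5 = 1017.6
Secondary income: -403.1 + 343.1 - 92.2 = -152.2
Current account = (-2648.5) + 1001.6 + 1017.6 + (-152.2) = -781.5
(Excluded from the current account — financial account: acquisition of a foreign subsidiary by a resident firm (outward FDI) 1305.8; capital account: acquisition of foreign patents and trademarks (non-produced assets) 131.3.)

-781.5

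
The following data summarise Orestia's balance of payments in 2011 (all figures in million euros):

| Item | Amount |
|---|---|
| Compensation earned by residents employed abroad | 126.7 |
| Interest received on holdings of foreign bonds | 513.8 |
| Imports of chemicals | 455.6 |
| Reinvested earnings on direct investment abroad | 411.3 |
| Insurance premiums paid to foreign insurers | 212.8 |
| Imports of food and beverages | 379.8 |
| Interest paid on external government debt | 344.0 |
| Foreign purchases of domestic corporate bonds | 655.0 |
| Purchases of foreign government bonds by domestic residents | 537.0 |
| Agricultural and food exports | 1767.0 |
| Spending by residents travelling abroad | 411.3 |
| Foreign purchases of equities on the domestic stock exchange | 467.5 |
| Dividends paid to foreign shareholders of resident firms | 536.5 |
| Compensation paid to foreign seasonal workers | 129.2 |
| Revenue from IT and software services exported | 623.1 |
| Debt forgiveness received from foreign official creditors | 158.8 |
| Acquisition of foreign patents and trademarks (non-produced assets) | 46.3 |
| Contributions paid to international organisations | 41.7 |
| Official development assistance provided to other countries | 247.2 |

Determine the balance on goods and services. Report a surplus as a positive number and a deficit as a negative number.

930.6

Goods: 1767.0 - 379.8 - 455.6 = 931.6
Services: 623.1 - 411.3 - 212.8 = -1.0
Trade balance = 931.6 + (-1.0) = 930.6
(Excluded from the trade balance — primary income: compensation earned by residents employed abroad 126.7, interest received on holdings of foreign bonds 513.8, reinvested earnings on direct investment abroad 411.3, interest paid on external government debt 344.0, dividends paid to foreign shareholders of resident firms 536.5, compensation paid to foreign seasonal workers 129.2; financial account: foreign purchases of domestic corporate bonds 655.0, purchases of foreign government bonds by domestic residents 537.0, foreign purchases of equities on the domestic stock exchange 467.5; capital account: debt forgiveness received from foreign official creditors 158.8, acquisition of foreign patents and trademarks (non-produced assets) 46.3; secondary income: contributions paid to international organisations 41.7, official development assistance provided to other countries 247.2.)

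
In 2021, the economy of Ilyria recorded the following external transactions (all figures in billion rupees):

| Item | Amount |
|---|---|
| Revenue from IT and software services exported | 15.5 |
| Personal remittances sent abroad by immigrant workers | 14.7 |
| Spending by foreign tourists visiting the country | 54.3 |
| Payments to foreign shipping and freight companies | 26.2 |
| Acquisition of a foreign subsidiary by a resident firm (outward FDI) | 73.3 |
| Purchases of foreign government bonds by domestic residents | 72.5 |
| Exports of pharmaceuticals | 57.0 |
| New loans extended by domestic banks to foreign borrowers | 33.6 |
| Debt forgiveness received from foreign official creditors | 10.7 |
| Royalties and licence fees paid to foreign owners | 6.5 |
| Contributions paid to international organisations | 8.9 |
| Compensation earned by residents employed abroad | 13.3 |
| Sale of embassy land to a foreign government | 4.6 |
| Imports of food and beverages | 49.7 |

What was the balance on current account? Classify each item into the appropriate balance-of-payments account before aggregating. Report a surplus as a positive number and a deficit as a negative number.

Goods: -49.7 + 57.0 = 7.3
Services: 54.3 - 6.5 - 26.2 + 15.5 = 37.1
Primary income: 13.3
Secondary income: -8.9 - 14.7 = -23.6
Current account = 7.3 + 37.1 + 13.3 + (-23.6) = 34.1
(Excluded from the current account — financial account: acquisition of a foreign subsidiary by a resident firm (outward FDI) 73.3, purchases of foreign government bonds by domestic residents 72.5, new loans extended by domestic banks to foreign borrowers 33.6; capital account: debt forgiveness received from foreign official creditors 10.7, sale of embassy land to a foreign government 4.6.)

34.1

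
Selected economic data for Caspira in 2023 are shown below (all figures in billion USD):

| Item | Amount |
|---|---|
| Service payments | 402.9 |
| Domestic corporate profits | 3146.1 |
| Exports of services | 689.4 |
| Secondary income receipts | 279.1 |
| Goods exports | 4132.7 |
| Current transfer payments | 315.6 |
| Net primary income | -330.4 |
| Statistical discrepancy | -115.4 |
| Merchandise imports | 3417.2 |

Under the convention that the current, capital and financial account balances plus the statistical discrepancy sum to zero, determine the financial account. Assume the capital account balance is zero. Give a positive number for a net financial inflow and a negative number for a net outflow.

-519.7

Goods balance = 4132.7 - 3417.2 = 715.5
Services balance = 689.4 - 402.9 = 286.5
Trade balance (goods + services) = 715.5 + 286.5 = 1002.0
Net primary income = -330.4
Net secondary income = 279.1 - 315.6 = -36.5
Current account = 1002.0 + (-330.4) + (-36.5) = 635.1
Financial account = -(635.1 + (-115.4)) = -519.7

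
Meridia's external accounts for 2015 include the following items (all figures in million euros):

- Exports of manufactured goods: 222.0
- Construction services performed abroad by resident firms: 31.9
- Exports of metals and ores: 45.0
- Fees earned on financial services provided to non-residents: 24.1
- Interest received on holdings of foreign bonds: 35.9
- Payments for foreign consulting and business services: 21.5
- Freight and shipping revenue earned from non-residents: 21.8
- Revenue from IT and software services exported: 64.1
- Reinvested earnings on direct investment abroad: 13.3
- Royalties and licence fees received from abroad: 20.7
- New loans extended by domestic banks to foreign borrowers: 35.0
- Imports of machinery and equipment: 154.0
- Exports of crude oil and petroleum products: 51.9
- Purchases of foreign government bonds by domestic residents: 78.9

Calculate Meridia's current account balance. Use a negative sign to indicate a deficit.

355.2

Goods: 51.9 - 154.0 + 45.0 + 222.0 = 164.9
Services: 31.9 + 24.1 + 64.1 + 20.7 - 21.5 + 21.8 = 141.1
Primary income: 35.9 + 13.3 = 49.2
Current account = 164.9 + 141.1 + 49.2 = 355.2
(Excluded from the current account — financial account: new loans extended by domestic banks to foreign borrowers 35.0, purchases of foreign government bonds by domestic residents 78.9.)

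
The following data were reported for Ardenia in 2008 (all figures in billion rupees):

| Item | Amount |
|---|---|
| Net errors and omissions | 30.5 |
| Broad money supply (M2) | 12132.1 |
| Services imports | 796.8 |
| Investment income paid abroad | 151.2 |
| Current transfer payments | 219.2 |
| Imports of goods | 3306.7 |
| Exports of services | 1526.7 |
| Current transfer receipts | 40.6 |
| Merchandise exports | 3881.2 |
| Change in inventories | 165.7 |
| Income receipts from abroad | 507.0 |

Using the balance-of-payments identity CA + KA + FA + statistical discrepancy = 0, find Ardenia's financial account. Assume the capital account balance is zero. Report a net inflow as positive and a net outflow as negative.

-1512.1

Goods balance = 3881.2 - 3306.7 = 574.5
Services balance = 1526.7 - 796.8 = 729.9
Trade balance (goods + services) = 574.5 + 729.9 = 1304.4
Net primary income = 507.0 - 151.2 = 355.8
Net secondary income = 40.6 - 219.2 = -178.6
Current account = 1304.4 + 355.8 + (-178.6) = 1481.6
Financial account = -(1481.6 + 30.5) = -1512.1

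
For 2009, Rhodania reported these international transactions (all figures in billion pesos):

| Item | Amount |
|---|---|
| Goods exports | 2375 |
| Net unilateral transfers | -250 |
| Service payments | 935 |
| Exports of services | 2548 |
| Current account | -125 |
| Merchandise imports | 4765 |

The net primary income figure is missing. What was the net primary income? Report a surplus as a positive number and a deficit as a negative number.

902

Current account = goods balance + services balance + net primary income + net secondary income
Sum of the known components = -1027
Net primary income = CA - (known components) = -125 - (-1027) = 902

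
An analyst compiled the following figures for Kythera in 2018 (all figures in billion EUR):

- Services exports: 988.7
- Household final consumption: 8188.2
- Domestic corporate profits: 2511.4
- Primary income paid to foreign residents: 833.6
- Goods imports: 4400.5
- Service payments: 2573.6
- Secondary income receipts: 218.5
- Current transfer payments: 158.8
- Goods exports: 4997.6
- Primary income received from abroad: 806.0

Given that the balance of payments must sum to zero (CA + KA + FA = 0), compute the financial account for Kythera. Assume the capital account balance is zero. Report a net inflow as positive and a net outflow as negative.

955.7

Goods balance = 4997.6 - 4400.5 = 597.1
Services balance = 988.7 - 2573.6 = -1584.9
Trade balance (goods + services) = 597.1 + (-1584.9) = -987.8
Net primary income = 806.0 - 833.6 = -27.6
Net secondary income = 218.5 - 158.8 = 59.7
Current account = -987.8 + (-27.6) + 59.7 = -955.7
Financial account = -(-955.7) = 955.7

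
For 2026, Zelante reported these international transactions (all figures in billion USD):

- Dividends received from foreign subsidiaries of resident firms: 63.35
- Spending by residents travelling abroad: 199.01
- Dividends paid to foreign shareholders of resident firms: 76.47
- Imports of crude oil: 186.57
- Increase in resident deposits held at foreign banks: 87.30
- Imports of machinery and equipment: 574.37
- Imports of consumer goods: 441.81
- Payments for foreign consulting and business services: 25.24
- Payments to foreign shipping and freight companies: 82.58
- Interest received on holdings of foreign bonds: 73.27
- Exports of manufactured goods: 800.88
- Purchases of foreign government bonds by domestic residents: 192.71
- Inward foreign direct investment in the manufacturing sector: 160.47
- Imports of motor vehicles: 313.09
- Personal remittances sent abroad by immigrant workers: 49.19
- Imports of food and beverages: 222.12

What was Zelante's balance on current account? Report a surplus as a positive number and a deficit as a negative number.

-1232.95

Goods: -186.57 + 800.88 - 574.37 - 222.12 - 441.81 - 313.09 = -937.08
Services: -199.01 - 82.58 - 25.24 = -306.83
Primary income: -76.47 + 73.27 + 63.35 = 60.15
Secondary income: -49.19
Current account = (-937.08) + (-306.83) + 60.15 + (-49.19) = -1232.95
(Excluded from the current account — financial account: increase in resident deposits held at foreign banks 87.30, purchases of foreign government bonds by domestic residents 192.71, inward foreign direct investment in the manufacturing sector 160.47.)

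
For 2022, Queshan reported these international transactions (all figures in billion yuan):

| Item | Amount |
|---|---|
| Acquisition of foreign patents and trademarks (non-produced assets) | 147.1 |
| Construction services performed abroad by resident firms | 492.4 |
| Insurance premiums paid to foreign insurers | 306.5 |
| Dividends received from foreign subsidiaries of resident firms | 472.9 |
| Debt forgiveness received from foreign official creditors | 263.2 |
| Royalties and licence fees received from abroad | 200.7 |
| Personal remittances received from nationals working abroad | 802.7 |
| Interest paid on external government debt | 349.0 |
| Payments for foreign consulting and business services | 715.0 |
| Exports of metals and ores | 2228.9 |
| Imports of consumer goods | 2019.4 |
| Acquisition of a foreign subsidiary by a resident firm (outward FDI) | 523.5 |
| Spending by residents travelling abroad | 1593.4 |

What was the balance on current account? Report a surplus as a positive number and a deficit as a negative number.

-785.7

Goods: 2228.9 - 2019.4 = 209.5
Services: -306.5 + 492.4 - 1593.4 + 200.7 - 715.0 = -1921.8
Primary income: -349.0 + 472.9 = 123.9
Secondary income: 802.7
Current account = 209.5 + (-1921.8) + 123.9 + 802.7 = -785.7
(Excluded from the current account — capital account: acquisition of foreign patents and trademarks (non-produced assets) 147.1, debt forgiveness received from foreign official creditors 263.2; financial account: acquisition of a foreign subsidiary by a resident firm (outward FDI) 523.5.)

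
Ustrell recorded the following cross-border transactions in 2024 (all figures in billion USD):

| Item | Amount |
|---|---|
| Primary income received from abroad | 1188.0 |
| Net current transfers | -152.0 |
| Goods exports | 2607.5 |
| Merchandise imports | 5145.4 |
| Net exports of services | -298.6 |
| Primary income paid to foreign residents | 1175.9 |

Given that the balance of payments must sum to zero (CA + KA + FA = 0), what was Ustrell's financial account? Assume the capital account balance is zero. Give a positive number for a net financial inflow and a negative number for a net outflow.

Goods balance = 2607.5 - 5145.4 = -2537.9
Services balance = -298.6
Trade balance (goods + services) = -2537.9 + (-298.6) = -2836.5
Net primary income = 1188.0 - 1175.9 = 12.1
Net secondary income = -152.0
Current account = -2836.5 + 12.1 + (-152.0) = -2976.4
Financial account = -(-2976.4) = 2976.4

2976.4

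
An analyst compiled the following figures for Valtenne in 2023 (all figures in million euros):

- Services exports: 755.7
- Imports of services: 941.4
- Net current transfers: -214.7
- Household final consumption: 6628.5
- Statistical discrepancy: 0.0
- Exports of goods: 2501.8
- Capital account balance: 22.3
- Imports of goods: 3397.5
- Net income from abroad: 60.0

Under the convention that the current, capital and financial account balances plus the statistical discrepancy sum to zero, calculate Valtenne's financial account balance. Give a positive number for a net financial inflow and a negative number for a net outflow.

1213.8

Goods balance = 2501.8 - 3397.5 = -895.7
Services balance = 755.7 - 941.4 = -185.7
Trade balance (goods + services) = -895.7 + (-185.7) = -1081.4
Net primary income = 60.0
Net secondary income = -214.7
Current account = -1081.4 + 60.0 + (-214.7) = -1236.1
Financial account = -(-1236.1 + 22.3 + 0.0) = 1213.8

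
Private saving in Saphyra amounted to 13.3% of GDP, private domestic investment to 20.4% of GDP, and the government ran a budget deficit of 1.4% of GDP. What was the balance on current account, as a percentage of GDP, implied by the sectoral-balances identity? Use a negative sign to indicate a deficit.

By the sectoral-balances identity, CA = (S_private - I) + (T - G).
Private balance = 13.3 - 20.4 = -7.1
Government balance (T - G) = -1.4
CA = -7.1 + (-1.4) = -8.5

-8.5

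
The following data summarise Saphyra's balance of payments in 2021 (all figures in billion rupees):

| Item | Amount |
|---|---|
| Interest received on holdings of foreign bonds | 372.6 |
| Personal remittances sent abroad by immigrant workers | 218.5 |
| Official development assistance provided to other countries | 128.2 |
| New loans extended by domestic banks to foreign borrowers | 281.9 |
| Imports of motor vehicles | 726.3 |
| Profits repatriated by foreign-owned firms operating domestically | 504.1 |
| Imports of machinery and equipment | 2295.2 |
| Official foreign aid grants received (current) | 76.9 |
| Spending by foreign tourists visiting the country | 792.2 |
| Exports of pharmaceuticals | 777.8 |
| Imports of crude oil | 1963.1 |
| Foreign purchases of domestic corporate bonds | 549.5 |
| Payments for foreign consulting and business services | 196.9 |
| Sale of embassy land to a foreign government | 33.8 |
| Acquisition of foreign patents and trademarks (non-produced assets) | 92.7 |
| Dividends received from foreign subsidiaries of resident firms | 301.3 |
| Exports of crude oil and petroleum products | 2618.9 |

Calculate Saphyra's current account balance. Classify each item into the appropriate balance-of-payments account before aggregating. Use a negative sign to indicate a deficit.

Goods: -726.3 - 2295.2 + 2618.9 - 1963.1 + 777.8 = -1587.9
Services: 792.2 - 196.9 = 595.3
Primary income: 301.3 - 504.1 + 372.6 = 169.8
Secondary income: -218.5 - 128.2 + 76.9 = -269.8
Current account = (-1587.9) + 595.3 + 169.8 + (-269.8) = -1092.6
(Excluded from the current account — financial account: new loans extended by domestic banks to foreign borrowers 281.9, foreign purchases of domestic corporate bonds 549.5; capital account: sale of embassy land to a foreign government 33.8, acquisition of foreign patents and trademarks (non-produced assets) 92.7.)

-1092.6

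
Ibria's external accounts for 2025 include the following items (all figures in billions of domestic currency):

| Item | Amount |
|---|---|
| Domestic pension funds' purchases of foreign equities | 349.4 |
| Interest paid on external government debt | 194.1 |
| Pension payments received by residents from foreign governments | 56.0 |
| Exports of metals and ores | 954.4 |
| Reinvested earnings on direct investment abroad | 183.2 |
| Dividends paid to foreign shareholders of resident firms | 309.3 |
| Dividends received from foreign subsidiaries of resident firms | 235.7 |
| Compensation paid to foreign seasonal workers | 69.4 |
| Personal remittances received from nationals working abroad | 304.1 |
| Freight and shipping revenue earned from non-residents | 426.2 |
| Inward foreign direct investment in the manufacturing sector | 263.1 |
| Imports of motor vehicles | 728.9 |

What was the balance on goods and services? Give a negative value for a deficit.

Goods: 954.4 - 728.9 = 225.5
Services: 426.2
Trade balance = 225.5 + 426.2 = 651.7
(Excluded from the trade balance — financial account: domestic pension funds' purchases of foreign equities 349.4, inward foreign direct investment in the manufacturing sector 263.1; primary income: interest paid on external government debt 194.1, reinvested earnings on direct investment abroad 183.2, dividends paid to foreign shareholders of resident firms 309.3, dividends received from foreign subsidiaries of resident firms 235.7, compensation paid to foreign seasonal workers 69.4; secondary income: pension payments received by residents from foreign governments 56.0, personal remittances received from nationals working abroad 304.1.)

651.7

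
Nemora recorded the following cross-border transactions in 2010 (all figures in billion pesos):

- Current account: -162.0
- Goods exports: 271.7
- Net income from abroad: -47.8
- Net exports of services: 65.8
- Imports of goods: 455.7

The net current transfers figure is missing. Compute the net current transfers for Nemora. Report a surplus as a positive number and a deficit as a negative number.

4.0

Current account = goods balance + services balance + net primary income + net secondary income
Sum of the known components = -166.0
Net current transfers = CA - (known components) = -162.0 - (-166.0) = 4.0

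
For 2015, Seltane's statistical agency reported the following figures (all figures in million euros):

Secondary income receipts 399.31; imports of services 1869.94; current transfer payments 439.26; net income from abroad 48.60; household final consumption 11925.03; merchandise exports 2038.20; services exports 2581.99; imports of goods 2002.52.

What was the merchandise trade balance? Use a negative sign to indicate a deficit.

Goods balance = 2038.20 - 2002.52 = 35.68

35.68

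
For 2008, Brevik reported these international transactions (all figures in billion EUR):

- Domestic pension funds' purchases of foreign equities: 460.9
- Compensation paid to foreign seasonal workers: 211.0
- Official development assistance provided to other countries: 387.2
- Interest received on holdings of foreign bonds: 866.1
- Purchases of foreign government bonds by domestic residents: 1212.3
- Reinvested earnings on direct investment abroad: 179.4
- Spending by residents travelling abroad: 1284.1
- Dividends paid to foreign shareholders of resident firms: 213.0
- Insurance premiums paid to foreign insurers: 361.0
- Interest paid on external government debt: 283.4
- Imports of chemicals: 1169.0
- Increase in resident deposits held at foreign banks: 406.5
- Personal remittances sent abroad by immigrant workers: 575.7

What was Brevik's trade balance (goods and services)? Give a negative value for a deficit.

-2814.1

Goods: -1169.0
Services: -361.0 - 1284.1 = -1645.1
Trade balance = -1169.0 + (-1645.1) = -2814.1
(Excluded from the trade balance — financial account: domestic pension funds' purchases of foreign equities 460.9, purchases of foreign government bonds by domestic residents 1212.3, increase in resident deposits held at foreign banks 406.5; primary income: compensation paid to foreign seasonal workers 211.0, interest received on holdings of foreign bonds 866.1, reinvested earnings on direct investment abroad 179.4, dividends paid to foreign shareholders of resident firms 213.0, interest paid on external government debt 283.4; secondary income: official development assistance provided to other countries 387.2, personal remittances sent abroad by immigrant workers 575.7.)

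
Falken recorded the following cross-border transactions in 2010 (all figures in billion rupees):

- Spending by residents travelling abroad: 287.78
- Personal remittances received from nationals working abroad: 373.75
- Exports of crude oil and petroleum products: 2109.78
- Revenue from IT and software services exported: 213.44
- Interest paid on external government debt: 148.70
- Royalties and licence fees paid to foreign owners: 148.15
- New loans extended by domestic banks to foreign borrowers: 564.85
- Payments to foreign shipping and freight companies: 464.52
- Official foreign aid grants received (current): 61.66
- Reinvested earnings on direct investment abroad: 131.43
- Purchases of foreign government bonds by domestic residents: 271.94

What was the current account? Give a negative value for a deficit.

1840.91

Goods: 2109.78
Services: -287.78 - 148.15 + 213.44 - 464.52 = -687.01
Primary income: -148.70 + 131.43 = -17.27
Secondary income: 373.75 + 61.66 = 435.41
Current account = 2109.78 + (-687.01) + (-17.27) + 435.41 = 1840.91
(Excluded from the current account — financial account: new loans extended by domestic banks to foreign borrowers 564.85, purchases of foreign government bonds by domestic residents 271.94.)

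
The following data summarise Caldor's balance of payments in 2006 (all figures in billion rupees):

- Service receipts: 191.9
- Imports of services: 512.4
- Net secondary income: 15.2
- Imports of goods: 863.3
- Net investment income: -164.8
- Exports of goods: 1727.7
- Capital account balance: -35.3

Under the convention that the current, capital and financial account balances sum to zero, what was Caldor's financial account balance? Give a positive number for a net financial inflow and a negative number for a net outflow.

-359.0

Goods balance = 1727.7 - 863.3 = 864.4
Services balance = 191.9 - 512.4 = -320.5
Trade balance (goods + services) = 864.4 + (-320.5) = 543.9
Net primary income = -164.8
Net secondary income = 15.2
Current account = 543.9 + (-164.8) + 15.2 = 394.3
Financial account = -(394.3 + (-35.3)) = -359.0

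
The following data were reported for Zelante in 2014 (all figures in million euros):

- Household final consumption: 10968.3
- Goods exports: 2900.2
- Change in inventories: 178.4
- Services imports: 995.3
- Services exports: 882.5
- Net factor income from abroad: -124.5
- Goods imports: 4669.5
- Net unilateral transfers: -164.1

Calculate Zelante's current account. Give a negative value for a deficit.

Goods balance = 2900.2 - 4669.5 = -1769.3
Services balance = 882.5 - 995.3 = -112.8
Trade balance (goods + services) = -1769.3 + (-112.8) = -1882.1
Net primary income = -124.5
Net secondary income = -164.1
Current account = -1882.1 + (-124.5) + (-164.1) = -2170.7

-2170.7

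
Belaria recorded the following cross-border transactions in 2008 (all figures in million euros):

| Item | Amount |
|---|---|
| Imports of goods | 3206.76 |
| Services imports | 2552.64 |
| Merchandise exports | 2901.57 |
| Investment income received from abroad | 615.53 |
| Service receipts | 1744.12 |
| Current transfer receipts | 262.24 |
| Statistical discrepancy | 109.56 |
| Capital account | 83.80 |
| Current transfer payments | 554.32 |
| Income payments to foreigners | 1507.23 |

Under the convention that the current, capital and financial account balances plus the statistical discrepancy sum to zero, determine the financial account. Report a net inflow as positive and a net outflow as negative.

Goods balance = 2901.57 - 3206.76 = -305.19
Services balance = 1744.12 - 2552.64 = -808.52
Trade balance (goods + services) = -305.19 + (-808.52) = -1113.71
Net primary income = 615.53 - 1507.23 = -891.70
Net secondary income = 262.24 - 554.32 = -292.08
Current account = -1113.71 + (-891.70) + (-292.08) = -2297.49
Financial account = -(-2297.49 + 83.80 + 109.56) = 2104.13

2104.13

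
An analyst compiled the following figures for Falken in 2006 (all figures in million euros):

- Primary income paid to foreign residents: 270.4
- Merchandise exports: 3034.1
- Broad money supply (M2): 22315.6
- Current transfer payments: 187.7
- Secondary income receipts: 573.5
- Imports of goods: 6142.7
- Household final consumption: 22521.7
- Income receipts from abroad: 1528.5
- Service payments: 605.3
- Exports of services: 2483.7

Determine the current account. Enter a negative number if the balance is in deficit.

Goods balance = 3034.1 - 6142.7 = -3108.6
Services balance = 2483.7 - 605.3 = 1878.4
Trade balance (goods + services) = -3108.6 + 1878.4 = -1230.2
Net primary income = 1528.5 - 270.4 = 1258.1
Net secondary income = 573.5 - 187.7 = 385.8
Current account = -1230.2 + 1258.1 + 385.8 = 413.7

413.7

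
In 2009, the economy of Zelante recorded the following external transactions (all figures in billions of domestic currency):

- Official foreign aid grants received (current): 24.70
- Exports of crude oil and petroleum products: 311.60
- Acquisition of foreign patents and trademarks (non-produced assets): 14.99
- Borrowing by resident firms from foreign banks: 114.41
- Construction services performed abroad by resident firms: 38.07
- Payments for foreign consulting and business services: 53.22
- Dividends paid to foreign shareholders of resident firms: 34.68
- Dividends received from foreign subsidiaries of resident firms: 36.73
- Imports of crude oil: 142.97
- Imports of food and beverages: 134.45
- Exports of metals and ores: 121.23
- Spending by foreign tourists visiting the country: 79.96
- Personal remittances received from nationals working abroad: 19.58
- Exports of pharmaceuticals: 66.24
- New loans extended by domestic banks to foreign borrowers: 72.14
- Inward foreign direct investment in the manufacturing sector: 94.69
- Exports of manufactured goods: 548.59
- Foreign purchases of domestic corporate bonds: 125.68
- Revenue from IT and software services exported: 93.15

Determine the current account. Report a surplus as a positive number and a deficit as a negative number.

Goods: 548.59 + 66.24 + 311.60 - 142.97 - 134.45 + 121.23 = 770.24
Services: 79.96 + 38.07 + 93.15 - 53.22 = 157.96
Primary income: -34.68 + 36.73 = 2.05
Secondary income: 24.70 + 19.58 = 44.28
Current account = 770.24 + 157.96 + 2.05 + 44.28 = 974.53
(Excluded from the current account — capital account: acquisition of foreign patents and trademarks (non-produced assets) 14.99; financial account: borrowing by resident firms from foreign banks 114.41, new loans extended by domestic banks to foreign borrowers 72.14, inward foreign direct investment in the manufacturing sector 94.69, foreign purchases of domestic corporate bonds 125.68.)

974.53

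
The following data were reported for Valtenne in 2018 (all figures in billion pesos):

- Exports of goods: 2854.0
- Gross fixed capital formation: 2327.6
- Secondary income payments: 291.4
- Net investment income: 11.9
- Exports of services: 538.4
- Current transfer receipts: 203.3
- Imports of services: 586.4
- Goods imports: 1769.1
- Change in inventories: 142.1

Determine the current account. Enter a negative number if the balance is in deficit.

960.7

Goods balance = 2854.0 - 1769.1 = 1084.9
Services balance = 538.4 - 586.4 = -48.0
Trade balance (goods + services) = 1084.9 + (-48.0) = 1036.9
Net primary income = 11.9
Net secondary income = 203.3 - 291.4 = -88.1
Current account = 1036.9 + 11.9 + (-88.1) = 960.7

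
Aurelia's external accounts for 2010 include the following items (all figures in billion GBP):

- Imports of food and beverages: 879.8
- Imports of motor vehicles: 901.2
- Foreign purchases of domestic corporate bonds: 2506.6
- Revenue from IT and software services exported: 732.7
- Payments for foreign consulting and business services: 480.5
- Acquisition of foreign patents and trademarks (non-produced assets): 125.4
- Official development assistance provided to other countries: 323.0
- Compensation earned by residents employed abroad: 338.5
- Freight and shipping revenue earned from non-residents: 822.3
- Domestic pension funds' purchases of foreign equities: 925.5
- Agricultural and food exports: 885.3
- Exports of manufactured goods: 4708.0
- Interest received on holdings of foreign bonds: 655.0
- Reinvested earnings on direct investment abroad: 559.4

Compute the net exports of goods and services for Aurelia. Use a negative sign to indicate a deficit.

4886.8

Goods: -901.2 + 4708.0 - 879.8 + 885.3 = 3812.3
Services: 822.3 - 480.5 + 732.7 = 1074.5
Trade balance = 3812.3 + 1074.5 = 4886.8
(Excluded from the trade balance — financial account: foreign purchases of domestic corporate bonds 2506.6, domestic pension funds' purchases of foreign equities 925.5; capital account: acquisition of foreign patents and trademarks (non-produced assets) 125.4; secondary income: official development assistance provided to other countries 323.0; primary income: compensation earned by residents employed abroad 338.5, interest received on holdings of foreign bonds 655.0, reinvested earnings on direct investment abroad 559.4.)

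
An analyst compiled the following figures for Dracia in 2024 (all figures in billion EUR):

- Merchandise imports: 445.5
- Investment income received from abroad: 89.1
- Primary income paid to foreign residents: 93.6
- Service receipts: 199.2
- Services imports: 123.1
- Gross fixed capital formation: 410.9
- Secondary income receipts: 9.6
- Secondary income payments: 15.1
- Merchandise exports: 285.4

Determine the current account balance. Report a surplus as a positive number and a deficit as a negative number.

Goods balance = 285.4 - 445.5 = -160.1
Services balance = 199.2 - 123.1 = 76.1
Trade balance (goods + services) = -160.1 + 76.1 = -84.0
Net primary income = 89.1 - 93.6 = -4.5
Net secondary income = 9.6 - 15.1 = -5.5
Current account = -84.0 + (-4.5) + (-5.5) = -94.0

-94.0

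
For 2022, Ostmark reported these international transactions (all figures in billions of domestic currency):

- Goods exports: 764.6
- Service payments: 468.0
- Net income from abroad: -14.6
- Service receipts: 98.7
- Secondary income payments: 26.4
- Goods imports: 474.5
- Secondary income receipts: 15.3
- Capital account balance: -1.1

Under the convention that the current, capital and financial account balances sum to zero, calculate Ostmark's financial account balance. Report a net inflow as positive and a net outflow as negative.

106.0

Goods balance = 764.6 - 474.5 = 290.1
Services balance = 98.7 - 468.0 = -369.3
Trade balance (goods + services) = 290.1 + (-369.3) = -79.2
Net primary income = -14.6
Net secondary income = 15.3 - 26.4 = -11.1
Current account = -79.2 + (-14.6) + (-11.1) = -104.9
Financial account = -(-104.9 + (-1.1)) = 106.0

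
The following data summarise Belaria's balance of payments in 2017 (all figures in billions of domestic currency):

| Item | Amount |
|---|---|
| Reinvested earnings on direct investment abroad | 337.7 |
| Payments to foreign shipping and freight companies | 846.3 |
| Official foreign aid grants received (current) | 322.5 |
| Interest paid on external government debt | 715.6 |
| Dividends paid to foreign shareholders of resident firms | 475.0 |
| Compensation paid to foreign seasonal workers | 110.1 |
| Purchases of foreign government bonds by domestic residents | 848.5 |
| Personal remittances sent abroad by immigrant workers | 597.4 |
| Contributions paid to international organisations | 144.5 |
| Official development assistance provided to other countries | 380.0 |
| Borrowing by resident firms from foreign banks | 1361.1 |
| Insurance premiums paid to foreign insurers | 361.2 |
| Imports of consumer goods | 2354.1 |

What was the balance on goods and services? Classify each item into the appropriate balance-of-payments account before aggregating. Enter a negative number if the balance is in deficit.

-3561.6

Goods: -2354.1
Services: -846.3 - 361.2 = -1207.5
Trade balance = -2354.1 + (-1207.5) = -3561.6
(Excluded from the trade balance — primary income: reinvested earnings on direct investment abroad 337.7, interest paid on external government debt 715.6, dividends paid to foreign shareholders of resident firms 475.0, compensation paid to foreign seasonal workers 110.1; secondary income: official foreign aid grants received (current) 322.5, personal remittances sent abroad by immigrant workers 597.4, contributions paid to international organisations 144.5, official development assistance provided to other countries 380.0; financial account: purchases of foreign government bonds by domestic residents 848.5, borrowing by resident firms from foreign banks 1361.1.)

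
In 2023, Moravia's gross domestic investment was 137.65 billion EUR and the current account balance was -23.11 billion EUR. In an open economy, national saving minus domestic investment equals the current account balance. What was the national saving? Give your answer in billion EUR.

114.54

S = I + CA = 137.65 + (-23.11) = 114.54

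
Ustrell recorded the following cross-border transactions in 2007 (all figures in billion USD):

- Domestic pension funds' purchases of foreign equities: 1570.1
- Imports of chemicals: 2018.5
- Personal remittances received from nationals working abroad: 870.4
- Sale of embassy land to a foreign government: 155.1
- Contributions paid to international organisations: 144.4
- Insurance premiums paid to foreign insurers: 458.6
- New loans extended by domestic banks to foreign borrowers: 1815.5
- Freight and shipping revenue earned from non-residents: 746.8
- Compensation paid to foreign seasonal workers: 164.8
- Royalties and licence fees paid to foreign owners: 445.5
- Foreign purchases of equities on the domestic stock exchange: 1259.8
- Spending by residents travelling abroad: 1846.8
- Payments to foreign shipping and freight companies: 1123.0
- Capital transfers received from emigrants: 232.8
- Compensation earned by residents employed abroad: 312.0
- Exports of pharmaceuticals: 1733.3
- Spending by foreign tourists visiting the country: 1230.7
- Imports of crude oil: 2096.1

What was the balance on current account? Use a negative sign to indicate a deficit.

-3404.5

Goods: 1733.3 - 2096.1 - 2018.5 = -2381.3
Services: 1230.7 - 445.5 - 1846.8 - 1123.0 - 458.6 + 746.8 = -1896.4
Primary income: 312.0 - 164.8 = 147.2
Secondary income: 870.4 - 144.4 = 726.0
Current account = (-2381.3) + (-1896.4) + 147.2 + 726.0 = -3404.5
(Excluded from the current account — financial account: domestic pension funds' purchases of foreign equities 1570.1, new loans extended by domestic banks to foreign borrowers 1815.5, foreign purchases of equities on the domestic stock exchange 1259.8; capital account: sale of embassy land to a foreign government 155.1, capital transfers received from emigrants 232.8.)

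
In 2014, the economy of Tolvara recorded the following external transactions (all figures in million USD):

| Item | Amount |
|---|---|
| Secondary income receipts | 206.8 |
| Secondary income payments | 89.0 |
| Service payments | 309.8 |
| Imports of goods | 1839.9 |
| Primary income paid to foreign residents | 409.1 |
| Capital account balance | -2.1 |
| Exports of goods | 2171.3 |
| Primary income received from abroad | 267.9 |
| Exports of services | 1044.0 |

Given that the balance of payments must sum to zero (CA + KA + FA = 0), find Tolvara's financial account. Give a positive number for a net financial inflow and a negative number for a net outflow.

Goods balance = 2171.3 - 1839.9 = 331.4
Services balance = 1044.0 - 309.8 = 734.2
Trade balance (goods + services) = 331.4 + 734.2 = 1065.6
Net primary income = 267.9 - 409.1 = -141.2
Net secondary income = 206.8 - 89.0 = 117.8
Current account = 1065.6 + (-141.2) + 117.8 = 1042.2
Financial account = -(1042.2 + (-2.1)) = -1040.1

-1040.1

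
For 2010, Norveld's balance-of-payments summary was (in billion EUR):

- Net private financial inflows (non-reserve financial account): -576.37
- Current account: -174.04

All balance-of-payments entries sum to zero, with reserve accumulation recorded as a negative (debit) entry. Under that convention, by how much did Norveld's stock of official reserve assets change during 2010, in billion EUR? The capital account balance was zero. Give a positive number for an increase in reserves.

Official reserve transactions balance = -((-174.04) + (-576.37)) = 750.41
An accumulation of reserves is recorded as a debit (negative entry), so the change in the stock of reserves is the negative of that balance.
Change in official reserves = -(750.41) = -750.41

-750.41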